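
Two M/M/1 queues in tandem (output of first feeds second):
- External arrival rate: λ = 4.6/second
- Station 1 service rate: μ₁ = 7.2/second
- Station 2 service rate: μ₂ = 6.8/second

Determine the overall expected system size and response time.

By Jackson's theorem, each station behaves as independent M/M/1.
Station 1: ρ₁ = 4.6/7.2 = 0.6389, L₁ = ρ₁/(1-ρ₁) = λ/(μ₁-λ) = 4.6/2.60 = 1.7692
Station 2: ρ₂ = 4.6/6.8 = 0.6765, L₂ = ρ₂/(1-ρ₂) = λ/(μ₂-λ) = 4.6/2.20 = 2.0909
Total: L = L₁ + L₂ = 1.7692 + 2.0909 = 3.8601
W = L/λ = 3.8601/4.6 = 0.8392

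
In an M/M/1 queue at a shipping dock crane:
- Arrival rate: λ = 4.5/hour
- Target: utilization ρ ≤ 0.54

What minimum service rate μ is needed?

ρ = λ/μ, so μ = λ/ρ
μ ≥ 4.5/0.54 = 8.3333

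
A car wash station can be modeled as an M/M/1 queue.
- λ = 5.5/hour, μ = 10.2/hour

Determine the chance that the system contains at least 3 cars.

ρ = λ/μ = 5.5/10.2 = 0.5392
P(N ≥ n) = ρⁿ
P(N ≥ 3) = 0.5392^3
P(N ≥ 3) = 0.1568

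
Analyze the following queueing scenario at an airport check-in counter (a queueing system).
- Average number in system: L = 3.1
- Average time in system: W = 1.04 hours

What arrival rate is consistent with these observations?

Little's Law: L = λW, so λ = L/W
λ = 3.1/1.04 = 2.9808 passengers/hour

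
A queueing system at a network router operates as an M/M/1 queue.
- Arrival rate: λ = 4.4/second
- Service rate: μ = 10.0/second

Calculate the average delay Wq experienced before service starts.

First, compute utilization: ρ = λ/μ = 4.4/10.0 = 0.4400
For M/M/1: Wq = λ/(μ(μ-λ))
Wq = 4.4/(10.0 × (10.0-4.4))
Wq = 4.4/(10.0 × 5.60)
Wq = 0.07857 seconds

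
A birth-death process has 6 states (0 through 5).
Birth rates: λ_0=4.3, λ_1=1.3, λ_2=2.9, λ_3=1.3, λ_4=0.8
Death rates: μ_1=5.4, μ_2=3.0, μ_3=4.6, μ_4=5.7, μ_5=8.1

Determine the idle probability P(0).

Ratios P(n)/P(0) = (λ₀···λₙ₋₁)/(μ₁···μₙ):
P(1)/P(0) = (4.3)/(5.4) = 0.7963
P(2)/P(0) = (4.3×1.3)/(5.4×3.0) = 0.3451
P(3)/P(0) = (4.3×1.3×2.9)/(5.4×3.0×4.6) = 0.2175
P(4)/P(0) = (4.3×1.3×2.9×1.3)/(5.4×3.0×4.6×5.7) = 0.04961
P(5)/P(0) = (4.3×1.3×2.9×1.3×0.8)/(5.4×3.0×4.6×5.7×8.1) = 0.004900

Normalization: ∑ P(n) = 1
P(0) × (1.0000 + 0.7963 + 0.3451 + 0.2175 + 0.04961 + 0.004900) = 1
P(0) × 2.4134 = 1
P(0) = 1/2.4134 = 0.4144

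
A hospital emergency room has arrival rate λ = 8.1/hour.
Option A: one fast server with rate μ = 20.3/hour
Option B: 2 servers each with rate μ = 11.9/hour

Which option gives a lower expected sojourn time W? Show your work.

Option A: single server μ = 20.3 (M/M/1)
  ρ_A = 8.1/20.3 = 0.3990
  W_A = 1/(μ-λ) = 1/(20.3-8.1) = 1/12.20 = 0.08197

Option B: 2 servers μ = 11.9 (M/M/2)
  ρ_B = λ/(cμ) = 8.1/(2×11.9) = 0.3403
  Offered load a = λ/μ = cρ = 8.1/11.9 = 0.6807
  P₀ = [ Σₙ₌₀^1 aⁿ/n! + a^2/(2!(1-ρ)) ]⁻¹
  Σ = a^0/0! + a^1/1! = 1.0000 + 0.6807 = 1.6807
  a^2/(2!(1-ρ)) = 0.46331/(2 × 0.65966) = 0.3512
  P₀ = 1/(1.6807 + 0.3512) = 0.4922
  Lq = P₀·a^2·ρ / (2!(1-ρ)²) = 0.49216 × 0.46331 × 0.34034 / (2 × 0.43516) = 0.08917
  Wq_B = Lq/λ = 0.08917/8.1 = 0.01101
  W_B = Wq_B + 1/μ = 0.01101 + 0.08403 = 0.09504

Since W_A = 0.08197 < W_B = 0.09504, Option A (single fast server) has the shorter time in system.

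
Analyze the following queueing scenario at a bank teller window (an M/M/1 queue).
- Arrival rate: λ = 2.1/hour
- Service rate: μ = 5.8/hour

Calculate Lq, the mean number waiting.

ρ = λ/μ = 2.1/5.8 = 0.3621
For M/M/1: Lq = λ²/(μ(μ-λ))
Lq = 4.41/(5.8 × 3.70)
Lq = 0.2055 transactions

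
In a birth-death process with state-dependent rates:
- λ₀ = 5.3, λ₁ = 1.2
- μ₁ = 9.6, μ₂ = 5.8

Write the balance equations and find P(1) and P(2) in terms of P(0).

Balance equations:
State 0: λ₀P₀ = μ₁P₁ → P₁ = (λ₀/μ₁)P₀ = (5.3/9.6)P₀ = 0.5521P₀
State 1: P₂ = (λ₀λ₁)/(μ₁μ₂)P₀ = (5.3×1.2)/(9.6×5.8)P₀ = 0.1142P₀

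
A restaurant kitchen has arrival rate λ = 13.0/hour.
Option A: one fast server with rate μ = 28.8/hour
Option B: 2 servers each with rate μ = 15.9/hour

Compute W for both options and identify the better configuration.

Option A: single server μ = 28.8 (M/M/1)
  ρ_A = 13.0/28.8 = 0.4514
  W_A = 1/(μ-λ) = 1/(28.8-13.0) = 1/15.80 = 0.06329

Option B: 2 servers μ = 15.9 (M/M/2)
  ρ_B = λ/(cμ) = 13.0/(2×15.9) = 0.4088
  Offered load a = λ/μ = cρ = 13.0/15.9 = 0.8176
  P₀ = [ Σₙ₌₀^1 aⁿ/n! + a^2/(2!(1-ρ)) ]⁻¹
  Σ = a^0/0! + a^1/1! = 1.0000 + 0.8176 = 1.8176
  a^2/(2!(1-ρ)) = 0.6685/(2 × 0.5912) = 0.5654
  P₀ = 1/(1.8176 + 0.5654) = 0.4196
  Lq = P₀·a^2·ρ / (2!(1-ρ)²) = 0.41964 × 0.66849 × 0.40881 / (2 × 0.34951) = 0.1641
  Wq_B = Lq/λ = 0.1641/13.0 = 0.01262
  W_B = Wq_B + 1/μ = 0.01262 + 0.06289 = 0.07551

Since W_A = 0.06329 < W_B = 0.07551, Option A (single fast server) has the shorter time in system.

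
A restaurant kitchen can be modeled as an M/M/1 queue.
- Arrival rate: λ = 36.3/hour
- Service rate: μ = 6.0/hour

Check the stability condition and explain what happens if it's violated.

Stability requires ρ = λ/(cμ) < 1
ρ = 36.3/(1 × 6.0) = 36.3/6.00 = 6.0500
Since 6.0500 ≥ 1, the system is UNSTABLE.
Queue grows without bound. Need μ > λ = 36.3.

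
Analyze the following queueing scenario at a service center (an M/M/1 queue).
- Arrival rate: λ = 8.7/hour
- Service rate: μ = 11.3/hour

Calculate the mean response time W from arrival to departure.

First, compute utilization: ρ = λ/μ = 8.7/11.3 = 0.7699
For M/M/1: W = 1/(μ-λ)
W = 1/(11.3-8.7) = 1/2.60
W = 0.3846 hours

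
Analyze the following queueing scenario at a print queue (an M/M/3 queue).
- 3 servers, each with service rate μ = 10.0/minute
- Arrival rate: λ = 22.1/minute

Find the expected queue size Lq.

Traffic intensity: ρ = λ/(cμ) = 22.1/(3×10.0) = 0.7367
Since ρ = 0.7367 < 1, system is stable.
Offered load a = λ/μ = cρ = 22.1/10.0 = 2.2100
P₀ = [ Σₙ₌₀^2 aⁿ/n! + a^3/(3!(1-ρ)) ]⁻¹
Σ = a^0/0! + a^1/1! + a^2/2! = 1.0000 + 2.2100 + 2.4421 = 5.6521
a^3/(3!(1-ρ)) = 10.7939/(6 × 0.263333) = 6.8316
P₀ = 1/(5.65205 + 6.83156) = 0.08011
Lq = P₀·a^3·ρ / (3!(1-ρ)²) = 0.080105 × 10.7939 × 0.73667 / (6 × 0.069344) = 1.5309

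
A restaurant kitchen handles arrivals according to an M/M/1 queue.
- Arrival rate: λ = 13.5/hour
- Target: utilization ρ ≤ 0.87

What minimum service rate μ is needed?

ρ = λ/μ, so μ = λ/ρ
μ ≥ 13.5/0.87 = 15.5172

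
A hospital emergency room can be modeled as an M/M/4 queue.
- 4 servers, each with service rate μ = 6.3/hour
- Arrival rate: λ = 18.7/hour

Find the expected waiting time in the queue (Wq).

Traffic intensity: ρ = λ/(cμ) = 18.7/(4×6.3) = 0.7421
Since ρ = 0.7421 < 1, system is stable.
Offered load a = λ/μ = cρ = 18.7/6.3 = 2.9683
P₀ = [ Σₙ₌₀^3 aⁿ/n! + a^4/(4!(1-ρ)) ]⁻¹
Σ = a^0/0! + a^1/1! + a^2/2! + a^3/3! = 1.0000 + 2.9683 + 4.4053 + 4.3586 = 12.7322
a^4/(4!(1-ρ)) = 77.6255/(24 × 0.257937) = 12.5395
P₀ = 1/(12.7322 + 12.5395) = 0.03957
Lq = P₀·a^4·ρ / (4!(1-ρ)²) = 0.039570 × 77.6255 × 0.74206 / (24 × 0.066531) = 1.4275
Wq = Lq/λ = 1.4275/18.7 = 0.07634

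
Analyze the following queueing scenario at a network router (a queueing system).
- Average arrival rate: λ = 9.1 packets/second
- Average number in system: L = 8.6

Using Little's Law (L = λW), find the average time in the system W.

Little's Law: L = λW, so W = L/λ
W = 8.6/9.1 = 0.9451 seconds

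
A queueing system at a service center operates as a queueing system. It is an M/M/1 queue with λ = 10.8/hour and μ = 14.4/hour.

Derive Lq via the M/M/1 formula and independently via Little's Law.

Method 1 (direct): Lq = λ²/(μ(μ-λ)) = 116.64/(14.4 × 3.60) = 2.2500

Method 2 (Little's Law):
W = 1/(μ-λ) = 1/3.60 = 0.277778
Wq = W - 1/μ = 0.277778 - 0.0694444 = 0.20833
Lq = λWq = 10.8 × 0.20833 = 2.2500 ✔ (matches Method 1)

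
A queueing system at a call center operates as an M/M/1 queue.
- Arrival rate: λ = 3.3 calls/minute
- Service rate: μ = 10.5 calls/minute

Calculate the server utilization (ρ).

Server utilization: ρ = λ/μ
ρ = 3.3/10.5 = 0.3143
The server is busy 31.43% of the time.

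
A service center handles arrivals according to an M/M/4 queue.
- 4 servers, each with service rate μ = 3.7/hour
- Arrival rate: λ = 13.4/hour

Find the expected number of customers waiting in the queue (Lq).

Traffic intensity: ρ = λ/(cμ) = 13.4/(4×3.7) = 0.9054
Since ρ = 0.9054 < 1, system is stable.
Offered load a = λ/μ = cρ = 13.4/3.7 = 3.6216
P₀ = [ Σₙ₌₀^3 aⁿ/n! + a^4/(4!(1-ρ)) ]⁻¹
Σ = a^0/0! + a^1/1! + a^2/2! + a^3/3! = 1.00000 + 3.62162 + 6.55807 + 7.91695 = 19.0966
a^4/(4!(1-ρ)) = 172.0332/(24 × 0.0945946) = 75.7765
P₀ = 1/(19.0966 + 75.7765) = 0.01054
Lq = P₀·a^4·ρ / (4!(1-ρ)²) = 0.0105404 × 172.0332 × 0.905405 / (24 × 0.00894814) = 7.6448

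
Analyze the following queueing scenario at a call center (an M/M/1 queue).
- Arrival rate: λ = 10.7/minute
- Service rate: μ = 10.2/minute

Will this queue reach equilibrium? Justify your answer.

Stability requires ρ = λ/(cμ) < 1
ρ = 10.7/(1 × 10.2) = 10.7/10.20 = 1.0490
Since 1.0490 ≥ 1, the system is UNSTABLE.
Queue grows without bound. Need μ > λ = 10.7.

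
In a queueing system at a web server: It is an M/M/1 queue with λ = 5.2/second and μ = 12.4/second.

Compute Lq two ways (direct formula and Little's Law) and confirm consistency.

Method 1 (direct): Lq = λ²/(μ(μ-λ)) = 27.04/(12.4 × 7.20) = 0.3029

Method 2 (Little's Law):
W = 1/(μ-λ) = 1/7.20 = 0.138889
Wq = W - 1/μ = 0.138889 - 0.0806452 = 0.058244
Lq = λWq = 5.2 × 0.058244 = 0.3029 ✔ (matches Method 1)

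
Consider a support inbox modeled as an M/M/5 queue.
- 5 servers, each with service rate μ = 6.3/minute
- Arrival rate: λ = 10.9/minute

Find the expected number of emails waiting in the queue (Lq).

Traffic intensity: ρ = λ/(cμ) = 10.9/(5×6.3) = 0.3460
Since ρ = 0.3460 < 1, system is stable.
Offered load a = λ/μ = cρ = 10.9/6.3 = 1.7302
P₀ = [ Σₙ₌₀^4 aⁿ/n! + a^5/(5!(1-ρ)) ]⁻¹
Σ = a^0/0! + a^1/1! + a^2/2! + a^3/3! + a^4/4! = 1.0000 + 1.7302 + 1.4967 + 0.86319 + 0.37336 = 5.4634
a^5/(5!(1-ρ)) = 15.5035/(120 × 0.65397) = 0.1976
P₀ = 1/(5.4634 + 0.1976) = 0.1766
Lq = P₀·a^5·ρ / (5!(1-ρ)²) = 0.17665 × 15.5035 × 0.34603 / (120 × 0.42767) = 0.01847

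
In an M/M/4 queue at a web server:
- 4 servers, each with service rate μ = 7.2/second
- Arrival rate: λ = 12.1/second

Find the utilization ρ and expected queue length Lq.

Traffic intensity: ρ = λ/(cμ) = 12.1/(4×7.2) = 0.4201
Since ρ = 0.4201 < 1, system is stable.
Offered load a = λ/μ = cρ = 12.1/7.2 = 1.6806
P₀ = [ Σₙ₌₀^3 aⁿ/n! + a^4/(4!(1-ρ)) ]⁻¹
Σ = a^0/0! + a^1/1! + a^2/2! + a^3/3! = 1.00000 + 1.68056 + 1.41213 + 0.791056 = 4.8837
a^4/(4!(1-ρ)) = 7.9765/(24 × 0.57986) = 0.5732
P₀ = 1/(4.8837 + 0.5732) = 0.1833
Lq = P₀·a^4·ρ / (4!(1-ρ)²) = 0.18325 × 7.9765 × 0.42014 / (24 × 0.33624) = 0.07610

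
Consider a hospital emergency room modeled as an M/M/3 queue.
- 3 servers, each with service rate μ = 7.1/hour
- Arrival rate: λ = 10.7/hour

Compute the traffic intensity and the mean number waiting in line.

Traffic intensity: ρ = λ/(cμ) = 10.7/(3×7.1) = 0.5023
Since ρ = 0.5023 < 1, system is stable.
Offered load a = λ/μ = cρ = 10.7/7.1 = 1.5070
P₀ = [ Σₙ₌₀^2 aⁿ/n! + a^3/(3!(1-ρ)) ]⁻¹
Σ = a^0/0! + a^1/1! + a^2/2! = 1.0000 + 1.5070 + 1.1356 = 3.6426
a^3/(3!(1-ρ)) = 3.4228/(6 × 0.49765) = 1.1463
P₀ = 1/(3.6426 + 1.1463) = 0.2088
Lq = P₀·a^3·ρ / (3!(1-ρ)²) = 0.20881 × 3.4228 × 0.50235 / (6 × 0.24766) = 0.2416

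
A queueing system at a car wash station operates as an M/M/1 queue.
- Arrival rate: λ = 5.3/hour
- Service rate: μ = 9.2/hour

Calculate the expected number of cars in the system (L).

ρ = λ/μ = 5.3/9.2 = 0.5761
For M/M/1: L = λ/(μ-λ)
L = 5.3/(9.2-5.3) = 5.3/3.90
L = 1.3590 cars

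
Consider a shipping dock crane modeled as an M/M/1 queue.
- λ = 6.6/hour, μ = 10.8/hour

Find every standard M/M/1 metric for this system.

Step 1: ρ = λ/μ = 6.6/10.8 = 0.6111
Step 2: L = λ/(μ-λ) = 6.6/4.20 = 1.5714
Step 3: Lq = λ²/(μ(μ-λ)) = 43.56/(10.8×4.20) = 0.9603
Step 4: W = 1/(μ-λ) = 1/4.20 = 0.238095
Step 5: Wq = λ/(μ(μ-λ)) = 6.6/(10.8×4.20) = 0.1455
Step 6: P(0) = 1-ρ = 0.3889
Verify: L = λW = 6.6×0.238095 = 1.5714 ✔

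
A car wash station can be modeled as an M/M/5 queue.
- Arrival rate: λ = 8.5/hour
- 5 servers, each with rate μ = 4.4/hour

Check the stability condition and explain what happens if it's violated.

Stability requires ρ = λ/(cμ) < 1
ρ = 8.5/(5 × 4.4) = 8.5/22.00 = 0.3864
Since 0.3864 < 1, the system is STABLE.
The servers are busy 38.64% of the time.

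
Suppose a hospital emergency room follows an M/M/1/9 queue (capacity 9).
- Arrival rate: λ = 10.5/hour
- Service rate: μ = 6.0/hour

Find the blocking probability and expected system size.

ρ = λ/μ = 10.5/6.0 = 1.7500
P₀ = (1-ρ)/(1-ρ^(K+1)) = (1-1.7500)/(1-1.7500^10) = -0.7500/-268.3894 = 0.002794
P_K = P₀×ρ^K = 0.0027944 × 1.7500^9 = 0.0027944 × 153.9368 = 0.4302
Blocking probability P_9 = 0.4302 (43.02%)
L = ρ[1 - (K+1)ρ^K + Kρ^(K+1)] / [(1-ρ)(1-ρ^(K+1))]
L = 1.7500 × (1 - 10×153.9368 + 9×269.3894) / ((1 - 1.7500) × (1 - 269.3894)) = 7.7039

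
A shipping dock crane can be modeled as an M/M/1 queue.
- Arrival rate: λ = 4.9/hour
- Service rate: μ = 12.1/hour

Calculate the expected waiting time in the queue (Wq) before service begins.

First, compute utilization: ρ = λ/μ = 4.9/12.1 = 0.4050
For M/M/1: Wq = λ/(μ(μ-λ))
Wq = 4.9/(12.1 × (12.1-4.9))
Wq = 4.9/(12.1 × 7.20)
Wq = 0.05624 hours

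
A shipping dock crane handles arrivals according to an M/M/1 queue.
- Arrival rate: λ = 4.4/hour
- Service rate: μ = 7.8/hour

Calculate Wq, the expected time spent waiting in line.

First, compute utilization: ρ = λ/μ = 4.4/7.8 = 0.5641
For M/M/1: Wq = λ/(μ(μ-λ))
Wq = 4.4/(7.8 × (7.8-4.4))
Wq = 4.4/(7.8 × 3.40)
Wq = 0.1659 hours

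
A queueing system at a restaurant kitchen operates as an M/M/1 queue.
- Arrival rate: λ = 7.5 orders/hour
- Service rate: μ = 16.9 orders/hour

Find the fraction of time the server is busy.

Server utilization: ρ = λ/μ
ρ = 7.5/16.9 = 0.4438
The server is busy 44.38% of the time.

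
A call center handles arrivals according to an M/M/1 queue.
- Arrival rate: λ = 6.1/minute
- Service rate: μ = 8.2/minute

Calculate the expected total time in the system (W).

First, compute utilization: ρ = λ/μ = 6.1/8.2 = 0.7439
For M/M/1: W = 1/(μ-λ)
W = 1/(8.2-6.1) = 1/2.10
W = 0.4762 minutes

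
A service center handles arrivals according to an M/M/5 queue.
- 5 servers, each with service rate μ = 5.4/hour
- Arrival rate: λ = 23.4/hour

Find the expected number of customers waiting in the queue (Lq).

Traffic intensity: ρ = λ/(cμ) = 23.4/(5×5.4) = 0.8667
Since ρ = 0.8667 < 1, system is stable.
Offered load a = λ/μ = cρ = 23.4/5.4 = 4.3333
P₀ = [ Σₙ₌₀^4 aⁿ/n! + a^5/(5!(1-ρ)) ]⁻¹
Σ = a^0/0! + a^1/1! + a^2/2! + a^3/3! + a^4/4! = 1.0000 + 4.3333 + 9.3889 + 13.5617 + 14.6919 = 42.9758
a^5/(5!(1-ρ)) = 1527.9547/(120 × 0.1333333) = 95.4972
P₀ = 1/(42.9758 + 95.4972) = 0.007222
Lq = P₀·a^5·ρ / (5!(1-ρ)²) = 0.00722162 × 1527.9547 × 0.866667 / (120 × 0.0177778) = 4.4827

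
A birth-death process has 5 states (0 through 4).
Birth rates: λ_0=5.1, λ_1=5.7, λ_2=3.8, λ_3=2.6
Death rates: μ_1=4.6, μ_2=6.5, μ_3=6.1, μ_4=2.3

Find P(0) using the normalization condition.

Ratios P(n)/P(0) = (λ₀···λₙ₋₁)/(μ₁···μₙ):
P(1)/P(0) = (5.1)/(4.6) = 1.1087
P(2)/P(0) = (5.1×5.7)/(4.6×6.5) = 0.9722
P(3)/P(0) = (5.1×5.7×3.8)/(4.6×6.5×6.1) = 0.6057
P(4)/P(0) = (5.1×5.7×3.8×2.6)/(4.6×6.5×6.1×2.3) = 0.6847

Normalization: ∑ P(n) = 1
P(0) × (1.0000 + 1.1087 + 0.9722 + 0.6057 + 0.6847) = 1
P(0) × 4.3713 = 1
P(0) = 1/4.3713 = 0.2288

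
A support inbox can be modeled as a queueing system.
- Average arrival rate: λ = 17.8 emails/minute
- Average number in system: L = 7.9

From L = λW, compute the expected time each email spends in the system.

Little's Law: L = λW, so W = L/λ
W = 7.9/17.8 = 0.4438 minutes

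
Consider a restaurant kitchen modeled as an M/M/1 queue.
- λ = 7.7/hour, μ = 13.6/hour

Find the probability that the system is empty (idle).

ρ = λ/μ = 7.7/13.6 = 0.5662
P(0) = 1 - ρ = 1 - 0.5662 = 0.4338
The server is idle 43.38% of the time.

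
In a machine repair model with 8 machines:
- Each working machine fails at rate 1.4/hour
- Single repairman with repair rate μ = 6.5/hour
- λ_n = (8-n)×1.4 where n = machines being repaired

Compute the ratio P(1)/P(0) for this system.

P(1)/P(0) = ∏_{i=0}^{1-1} λ_i/μ_{i+1}
= (8-0)×1.4/6.5
= 1.7231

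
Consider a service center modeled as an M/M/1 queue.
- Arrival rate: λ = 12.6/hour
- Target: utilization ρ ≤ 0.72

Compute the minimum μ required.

ρ = λ/μ, so μ = λ/ρ
μ ≥ 12.6/0.72 = 17.5000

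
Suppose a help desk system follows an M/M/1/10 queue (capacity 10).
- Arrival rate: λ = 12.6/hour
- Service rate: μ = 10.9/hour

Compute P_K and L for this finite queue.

ρ = λ/μ = 12.6/10.9 = 1.155963
P₀ = (1-ρ)/(1-ρ^(K+1)) = (1-1.155963)/(1-1.155963^11) = -0.15596/-3.9247 = 0.03974
P_K = P₀×ρ^K = 0.03974 × 1.155963^10 = 0.03974 × 4.2603 = 0.1693
Blocking probability P_10 = 0.1693 (16.93%)
L = ρ[1 - (K+1)ρ^K + Kρ^(K+1)] / [(1-ρ)(1-ρ^(K+1))]
L = 1.155963 × (1 - 11×4.26029 + 10×4.92474) / ((1 - 1.155963) × (1 - 4.92474)) = 6.3910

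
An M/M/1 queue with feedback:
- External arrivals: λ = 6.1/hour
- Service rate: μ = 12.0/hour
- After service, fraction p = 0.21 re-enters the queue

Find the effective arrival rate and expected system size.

Effective arrival rate: λ_eff = λ/(1-p) = 6.1/(1-0.21) = 6.1/0.79 = 7.7215
ρ = λ_eff/μ = 7.7215/12.0 = 0.64346
L = ρ/(1-ρ) = 0.64346/(1-0.64346) = 1.8047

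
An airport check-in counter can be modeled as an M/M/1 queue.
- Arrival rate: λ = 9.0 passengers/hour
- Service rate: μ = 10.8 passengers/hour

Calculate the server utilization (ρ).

Server utilization: ρ = λ/μ
ρ = 9.0/10.8 = 0.8333
The server is busy 83.33% of the time.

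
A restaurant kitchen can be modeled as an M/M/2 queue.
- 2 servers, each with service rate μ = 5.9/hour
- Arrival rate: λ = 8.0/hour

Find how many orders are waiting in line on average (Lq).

Traffic intensity: ρ = λ/(cμ) = 8.0/(2×5.9) = 0.6780
Since ρ = 0.6780 < 1, system is stable.
Offered load a = λ/μ = cρ = 8.0/5.9 = 1.3559
P₀ = [ Σₙ₌₀^1 aⁿ/n! + a^2/(2!(1-ρ)) ]⁻¹
Σ = a^0/0! + a^1/1! = 1.0000 + 1.3559 = 2.3559
a^2/(2!(1-ρ)) = 1.83855/(2 × 0.322034) = 2.8546
P₀ = 1/(2.3559 + 2.8546) = 0.1919
Lq = P₀·a^2·ρ / (2!(1-ρ)²) = 0.1919 × 1.8386 × 0.6780 / (2 × 0.1037) = 1.1534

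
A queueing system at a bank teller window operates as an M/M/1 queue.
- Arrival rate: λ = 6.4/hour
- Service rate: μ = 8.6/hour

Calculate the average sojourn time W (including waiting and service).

First, compute utilization: ρ = λ/μ = 6.4/8.6 = 0.7442
For M/M/1: W = 1/(μ-λ)
W = 1/(8.6-6.4) = 1/2.20
W = 0.4545 hours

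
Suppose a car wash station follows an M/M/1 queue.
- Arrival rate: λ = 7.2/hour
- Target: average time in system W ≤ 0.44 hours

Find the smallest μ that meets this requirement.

For M/M/1: W = 1/(μ-λ)
Need W ≤ 0.44, so 1/(μ-λ) ≤ 0.44
μ - λ ≥ 1/0.44 = 2.2727
μ ≥ 7.2 + 2.2727 = 9.4727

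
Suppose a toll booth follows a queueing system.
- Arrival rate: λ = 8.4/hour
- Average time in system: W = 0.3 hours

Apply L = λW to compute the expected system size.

Little's Law: L = λW
L = 8.4 × 0.3 = 2.5200 vehicles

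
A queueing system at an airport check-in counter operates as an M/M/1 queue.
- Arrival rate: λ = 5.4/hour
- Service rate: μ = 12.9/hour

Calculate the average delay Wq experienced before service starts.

First, compute utilization: ρ = λ/μ = 5.4/12.9 = 0.4186
For M/M/1: Wq = λ/(μ(μ-λ))
Wq = 5.4/(12.9 × (12.9-5.4))
Wq = 5.4/(12.9 × 7.50)
Wq = 0.05581 hours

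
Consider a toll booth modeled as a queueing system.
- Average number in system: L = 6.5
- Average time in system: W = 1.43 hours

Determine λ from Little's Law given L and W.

Little's Law: L = λW, so λ = L/W
λ = 6.5/1.43 = 4.5455 vehicles/hour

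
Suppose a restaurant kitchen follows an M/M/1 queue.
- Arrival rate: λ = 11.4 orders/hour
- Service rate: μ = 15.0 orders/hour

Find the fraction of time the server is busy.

Server utilization: ρ = λ/μ
ρ = 11.4/15.0 = 0.7600
The server is busy 76.00% of the time.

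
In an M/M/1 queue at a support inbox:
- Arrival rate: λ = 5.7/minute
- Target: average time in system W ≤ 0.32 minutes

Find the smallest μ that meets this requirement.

For M/M/1: W = 1/(μ-λ)
Need W ≤ 0.32, so 1/(μ-λ) ≤ 0.32
μ - λ ≥ 1/0.32 = 3.1250
μ ≥ 5.7 + 3.1250 = 8.8250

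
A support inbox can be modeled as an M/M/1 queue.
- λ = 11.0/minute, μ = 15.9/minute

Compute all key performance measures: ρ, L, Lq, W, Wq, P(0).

Step 1: ρ = λ/μ = 11.0/15.9 = 0.6918
Step 2: L = λ/(μ-λ) = 11.0/4.90 = 2.2449
Step 3: Lq = λ²/(μ(μ-λ)) = 121.00/(15.9×4.90) = 1.5531
Step 4: W = 1/(μ-λ) = 1/4.90 = 0.20408
Step 5: Wq = λ/(μ(μ-λ)) = 11.0/(15.9×4.90) = 0.1412
Step 6: P(0) = 1-ρ = 0.3082
Verify: L = λW = 11.0×0.20408 = 2.2449 ✔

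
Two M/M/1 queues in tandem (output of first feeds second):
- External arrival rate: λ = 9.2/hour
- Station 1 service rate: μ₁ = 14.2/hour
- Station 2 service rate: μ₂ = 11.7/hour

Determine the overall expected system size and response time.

By Jackson's theorem, each station behaves as independent M/M/1.
Station 1: ρ₁ = 9.2/14.2 = 0.6479, L₁ = ρ₁/(1-ρ₁) = λ/(μ₁-λ) = 9.2/5.00 = 1.8400
Station 2: ρ₂ = 9.2/11.7 = 0.7863, L₂ = ρ₂/(1-ρ₂) = λ/(μ₂-λ) = 9.2/2.50 = 3.6800
Total: L = L₁ + L₂ = 1.8400 + 3.6800 = 5.5200
W = L/λ = 5.5200/9.2 = 0.6000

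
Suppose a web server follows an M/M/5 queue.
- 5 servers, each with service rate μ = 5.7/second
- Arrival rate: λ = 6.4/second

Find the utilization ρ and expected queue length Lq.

Traffic intensity: ρ = λ/(cμ) = 6.4/(5×5.7) = 0.2246
Since ρ = 0.2246 < 1, system is stable.
Offered load a = λ/μ = cρ = 6.4/5.7 = 1.1228
P₀ = [ Σₙ₌₀^4 aⁿ/n! + a^5/(5!(1-ρ)) ]⁻¹
Σ = a^0/0! + a^1/1! + a^2/2! + a^3/3! + a^4/4! = 1.0000 + 1.1228 + 0.63035 + 0.23592 + 0.066223 = 3.0553
a^5/(5!(1-ρ)) = 1.7845/(120 × 0.7754) = 0.01918
P₀ = 1/(3.0553 + 0.01918) = 0.3253
Lq = P₀·a^5·ρ / (5!(1-ρ)²) = 0.32526 × 1.7845 × 0.22456 / (120 × 0.60131) = 0.001806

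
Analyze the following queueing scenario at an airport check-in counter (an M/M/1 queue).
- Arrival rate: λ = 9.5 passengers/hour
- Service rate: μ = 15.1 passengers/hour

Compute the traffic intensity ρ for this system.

Server utilization: ρ = λ/μ
ρ = 9.5/15.1 = 0.6291
The server is busy 62.91% of the time.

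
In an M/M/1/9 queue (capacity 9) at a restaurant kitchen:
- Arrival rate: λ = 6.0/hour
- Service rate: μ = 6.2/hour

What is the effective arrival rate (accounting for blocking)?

ρ = λ/μ = 6.0/6.2 = 0.96774
P₀ = (1-ρ)/(1-ρ^(K+1)) = (1-0.96774)/(1-0.96774^10) = 0.03226/0.2796 = 0.1154
P_K = P₀×ρ^K = 0.1154 × 0.96774^9 = 0.1154 × 0.7444 = 0.08590
λ_eff = λ(1-P_K) = 6.0 × (1 - 0.08590) = 6.0 × 0.9141 = 5.4846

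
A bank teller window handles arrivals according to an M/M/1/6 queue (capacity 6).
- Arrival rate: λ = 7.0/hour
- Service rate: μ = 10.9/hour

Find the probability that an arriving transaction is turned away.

ρ = λ/μ = 7.0/10.9 = 0.6422
P₀ = (1-ρ)/(1-ρ^(K+1)) = (1-0.6422)/(1-0.6422^7) = 0.3578/0.9550 = 0.3747
P_K = P₀×ρ^K = 0.37468 × 0.6422^6 = 0.37468 × 0.070149 = 0.02628
Blocking probability = 2.63%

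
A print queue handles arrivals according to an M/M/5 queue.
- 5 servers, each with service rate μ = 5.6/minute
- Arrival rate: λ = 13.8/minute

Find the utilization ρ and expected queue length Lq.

Traffic intensity: ρ = λ/(cμ) = 13.8/(5×5.6) = 0.4929
Since ρ = 0.4929 < 1, system is stable.
Offered load a = λ/μ = cρ = 13.8/5.6 = 2.4643
P₀ = [ Σₙ₌₀^4 aⁿ/n! + a^5/(5!(1-ρ)) ]⁻¹
Σ = a^0/0! + a^1/1! + a^2/2! + a^3/3! + a^4/4! = 1.0000 + 2.4643 + 3.0364 + 2.4941 + 1.5366 = 10.5314
a^5/(5!(1-ρ)) = 90.8773/(120 × 0.50714) = 1.4933
P₀ = 1/(10.5314 + 1.4933) = 0.08316
Lq = P₀·a^5·ρ / (5!(1-ρ)²) = 0.08316 × 90.8773 × 0.4929 / (120 × 0.2572) = 0.1207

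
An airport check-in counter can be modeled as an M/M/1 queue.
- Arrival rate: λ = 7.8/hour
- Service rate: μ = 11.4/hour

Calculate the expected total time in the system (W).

First, compute utilization: ρ = λ/μ = 7.8/11.4 = 0.6842
For M/M/1: W = 1/(μ-λ)
W = 1/(11.4-7.8) = 1/3.60
W = 0.2778 hours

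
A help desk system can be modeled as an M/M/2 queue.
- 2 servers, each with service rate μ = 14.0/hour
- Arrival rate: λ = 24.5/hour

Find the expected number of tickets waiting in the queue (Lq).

Traffic intensity: ρ = λ/(cμ) = 24.5/(2×14.0) = 0.8750
Since ρ = 0.8750 < 1, system is stable.
Offered load a = λ/μ = cρ = 24.5/14.0 = 1.7500
P₀ = [ Σₙ₌₀^1 aⁿ/n! + a^2/(2!(1-ρ)) ]⁻¹
Σ = a^0/0! + a^1/1! = 1.0000 + 1.7500 = 2.7500
a^2/(2!(1-ρ)) = 3.0625/(2 × 0.1250) = 12.2500
P₀ = 1/(2.7500 + 12.2500) = 0.06667
Lq = P₀·a^2·ρ / (2!(1-ρ)²) = 0.066667 × 3.0625 × 0.87500 / (2 × 0.015625) = 5.7167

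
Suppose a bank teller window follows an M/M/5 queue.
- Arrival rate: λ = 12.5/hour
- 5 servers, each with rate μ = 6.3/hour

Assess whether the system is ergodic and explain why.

Stability requires ρ = λ/(cμ) < 1
ρ = 12.5/(5 × 6.3) = 12.5/31.50 = 0.3968
Since 0.3968 < 1, the system is STABLE.
The servers are busy 39.68% of the time.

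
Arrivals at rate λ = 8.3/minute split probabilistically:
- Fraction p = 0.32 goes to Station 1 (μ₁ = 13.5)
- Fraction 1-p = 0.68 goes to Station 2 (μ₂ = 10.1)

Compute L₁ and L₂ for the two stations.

Effective rates: λ₁ = 8.3×0.32 = 2.656, λ₂ = 8.3×0.68 = 5.644
Station 1: ρ₁ = 2.656/13.5 = 0.1967, L₁ = ρ₁/(1-ρ₁) = 0.1967/(1-0.1967) = 0.2449
Station 2: ρ₂ = 5.644/10.1 = 0.55881, L₂ = ρ₂/(1-ρ₂) = 0.55881/(1-0.55881) = 1.2666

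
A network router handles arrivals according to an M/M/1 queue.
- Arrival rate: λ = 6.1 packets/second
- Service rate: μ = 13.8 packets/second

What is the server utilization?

Server utilization: ρ = λ/μ
ρ = 6.1/13.8 = 0.4420
The server is busy 44.20% of the time.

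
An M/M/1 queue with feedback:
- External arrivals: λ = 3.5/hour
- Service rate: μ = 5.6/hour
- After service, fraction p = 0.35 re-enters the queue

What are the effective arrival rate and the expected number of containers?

Effective arrival rate: λ_eff = λ/(1-p) = 3.5/(1-0.35) = 3.5/0.65 = 5.3846154
ρ = λ_eff/μ = 5.3846154/5.6 = 0.9615385
L = ρ/(1-ρ) = 0.9615385/(1-0.9615385) = 25.0000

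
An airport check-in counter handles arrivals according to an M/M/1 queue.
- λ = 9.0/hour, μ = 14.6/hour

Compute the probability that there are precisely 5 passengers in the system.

ρ = λ/μ = 9.0/14.6 = 0.61644
P(n) = (1-ρ)ρⁿ
P(5) = (1-0.61644) × 0.61644^5
P(5) = 0.3836 × 0.08901
P(5) = 0.03414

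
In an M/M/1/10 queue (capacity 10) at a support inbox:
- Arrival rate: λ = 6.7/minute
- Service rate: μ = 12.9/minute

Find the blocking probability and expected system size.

ρ = λ/μ = 6.7/12.9 = 0.51938
P₀ = (1-ρ)/(1-ρ^(K+1)) = (1-0.51938)/(1-0.51938^11) = 0.48062/0.99926 = 0.4810
P_K = P₀×ρ^K = 0.48098 × 0.51938^10 = 0.48098 × 0.0014284 = 0.0006870
Blocking probability P_10 = 0.0006870 (0.06870%)
L = ρ[1 - (K+1)ρ^K + Kρ^(K+1)] / [(1-ρ)(1-ρ^(K+1))]
L = 0.51938 × (1 - 11×0.001428 + 10×0.0007419) / ((1 - 0.51938) × (1 - 0.0007419)) = 1.0725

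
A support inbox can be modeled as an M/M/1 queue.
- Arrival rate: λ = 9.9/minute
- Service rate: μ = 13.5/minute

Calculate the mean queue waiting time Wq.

First, compute utilization: ρ = λ/μ = 9.9/13.5 = 0.7333
For M/M/1: Wq = λ/(μ(μ-λ))
Wq = 9.9/(13.5 × (13.5-9.9))
Wq = 9.9/(13.5 × 3.60)
Wq = 0.2037 minutes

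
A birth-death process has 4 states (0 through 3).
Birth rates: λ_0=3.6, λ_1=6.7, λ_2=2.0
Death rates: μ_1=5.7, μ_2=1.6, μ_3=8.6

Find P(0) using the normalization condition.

Ratios P(n)/P(0) = (λ₀···λₙ₋₁)/(μ₁···μₙ):
P(1)/P(0) = (3.6)/(5.7) = 0.6316
P(2)/P(0) = (3.6×6.7)/(5.7×1.6) = 2.6447
P(3)/P(0) = (3.6×6.7×2.0)/(5.7×1.6×8.6) = 0.6151

Normalization: ∑ P(n) = 1
P(0) × (1.0000 + 0.6316 + 2.6447 + 0.6151) = 1
P(0) × 4.8914 = 1
P(0) = 1/4.8914 = 0.2044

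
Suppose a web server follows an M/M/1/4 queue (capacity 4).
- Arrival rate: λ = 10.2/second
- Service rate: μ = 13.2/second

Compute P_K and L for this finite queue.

ρ = λ/μ = 10.2/13.2 = 0.7727
P₀ = (1-ρ)/(1-ρ^(K+1)) = (1-0.7727)/(1-0.7727^5) = 0.2273/0.7245 = 0.3137
P_K = P₀×ρ^K = 0.3137 × 0.7727^4 = 0.3137 × 0.3565 = 0.1118
Blocking probability P_4 = 0.1118 (11.18%)
L = ρ[1 - (K+1)ρ^K + Kρ^(K+1)] / [(1-ρ)(1-ρ^(K+1))]
L = 0.7727 × (1 - 5×0.356487 + 4×0.275457) / ((1 - 0.7727) × (1 - 0.275457)) = 1.4986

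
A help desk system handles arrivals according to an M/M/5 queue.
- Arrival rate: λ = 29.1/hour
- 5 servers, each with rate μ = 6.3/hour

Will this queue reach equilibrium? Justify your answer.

Stability requires ρ = λ/(cμ) < 1
ρ = 29.1/(5 × 6.3) = 29.1/31.50 = 0.9238
Since 0.9238 < 1, the system is STABLE.
The servers are busy 92.38% of the time.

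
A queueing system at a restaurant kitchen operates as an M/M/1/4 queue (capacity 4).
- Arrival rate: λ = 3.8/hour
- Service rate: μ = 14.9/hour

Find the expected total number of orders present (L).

ρ = λ/μ = 3.8/14.9 = 0.25503
P₀ = (1-ρ)/(1-ρ^(K+1)) = (1-0.25503)/(1-0.25503^5) = 0.7450/0.9989 = 0.7458
P_K = P₀×ρ^K = 0.7458 × 0.25503^4 = 0.7458 × 0.004230 = 0.003155
L = ρ[1 - (K+1)ρ^K + Kρ^(K+1)] / [(1-ρ)(1-ρ^(K+1))]
L = 0.25503 × (1 - 5×0.004230 + 4×0.001079) / ((1 - 0.25503) × (1 - 0.001079)) = 0.3369 orders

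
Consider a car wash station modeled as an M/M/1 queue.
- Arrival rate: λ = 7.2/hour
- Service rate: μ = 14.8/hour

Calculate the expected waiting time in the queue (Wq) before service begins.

First, compute utilization: ρ = λ/μ = 7.2/14.8 = 0.4865
For M/M/1: Wq = λ/(μ(μ-λ))
Wq = 7.2/(14.8 × (14.8-7.2))
Wq = 7.2/(14.8 × 7.60)
Wq = 0.06401 hours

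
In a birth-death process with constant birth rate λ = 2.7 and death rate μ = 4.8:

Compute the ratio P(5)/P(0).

For constant rates: P(n)/P(0) = (λ/μ)^n
P(5)/P(0) = (2.7/4.8)^5 = 0.5625^5 = 0.05631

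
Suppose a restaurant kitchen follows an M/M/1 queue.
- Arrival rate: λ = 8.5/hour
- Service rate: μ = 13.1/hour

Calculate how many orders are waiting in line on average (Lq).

ρ = λ/μ = 8.5/13.1 = 0.6489
For M/M/1: Lq = λ²/(μ(μ-λ))
Lq = 72.25/(13.1 × 4.60)
Lq = 1.1990 orders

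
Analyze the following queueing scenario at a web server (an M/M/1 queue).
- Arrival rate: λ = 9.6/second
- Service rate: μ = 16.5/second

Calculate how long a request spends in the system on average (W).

First, compute utilization: ρ = λ/μ = 9.6/16.5 = 0.5818
For M/M/1: W = 1/(μ-λ)
W = 1/(16.5-9.6) = 1/6.90
W = 0.1449 seconds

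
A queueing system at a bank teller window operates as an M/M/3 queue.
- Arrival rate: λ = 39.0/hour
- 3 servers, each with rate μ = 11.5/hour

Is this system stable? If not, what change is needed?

Stability requires ρ = λ/(cμ) < 1
ρ = 39.0/(3 × 11.5) = 39.0/34.50 = 1.1304
Since 1.1304 ≥ 1, the system is UNSTABLE.
Need c > λ/μ = 39.0/11.5 = 3.39.
Minimum servers needed: c = 4.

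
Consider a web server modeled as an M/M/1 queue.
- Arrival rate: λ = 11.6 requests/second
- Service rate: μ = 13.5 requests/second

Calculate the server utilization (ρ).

Server utilization: ρ = λ/μ
ρ = 11.6/13.5 = 0.8593
The server is busy 85.93% of the time.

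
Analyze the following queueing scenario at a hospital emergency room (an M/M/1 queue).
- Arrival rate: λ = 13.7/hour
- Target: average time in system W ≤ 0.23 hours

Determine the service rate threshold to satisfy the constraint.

For M/M/1: W = 1/(μ-λ)
Need W ≤ 0.23, so 1/(μ-λ) ≤ 0.23
μ - λ ≥ 1/0.23 = 4.3478
μ ≥ 13.7 + 4.3478 = 18.0478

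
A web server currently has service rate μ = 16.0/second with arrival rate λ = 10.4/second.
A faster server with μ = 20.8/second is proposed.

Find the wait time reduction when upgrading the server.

System 1: ρ₁ = 10.4/16.0 = 0.6500, W₁ = 1/(16.0-10.4) = 0.17857
System 2: ρ₂ = 10.4/20.8 = 0.5000, W₂ = 1/(20.8-10.4) = 0.096154
Improvement: (W₁-W₂)/W₁ = (0.17857-0.096154)/0.17857 = 46.15%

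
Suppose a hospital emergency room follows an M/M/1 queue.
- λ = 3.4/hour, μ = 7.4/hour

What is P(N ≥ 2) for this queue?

ρ = λ/μ = 3.4/7.4 = 0.4595
P(N ≥ n) = ρⁿ
P(N ≥ 2) = 0.4595^2
P(N ≥ 2) = 0.2111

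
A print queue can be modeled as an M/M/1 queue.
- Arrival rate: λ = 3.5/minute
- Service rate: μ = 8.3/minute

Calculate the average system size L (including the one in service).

ρ = λ/μ = 3.5/8.3 = 0.4217
For M/M/1: L = λ/(μ-λ)
L = 3.5/(8.3-3.5) = 3.5/4.80
L = 0.7292 jobs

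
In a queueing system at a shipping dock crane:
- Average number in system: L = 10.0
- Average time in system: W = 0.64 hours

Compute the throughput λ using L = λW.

Little's Law: L = λW, so λ = L/W
λ = 10.0/0.64 = 15.6250 containers/hour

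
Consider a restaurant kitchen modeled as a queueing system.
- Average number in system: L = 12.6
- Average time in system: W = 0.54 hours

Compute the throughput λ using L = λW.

Little's Law: L = λW, so λ = L/W
λ = 12.6/0.54 = 23.3333 orders/hour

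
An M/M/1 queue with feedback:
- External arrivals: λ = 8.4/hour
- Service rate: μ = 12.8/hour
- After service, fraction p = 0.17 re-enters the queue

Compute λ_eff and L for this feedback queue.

Effective arrival rate: λ_eff = λ/(1-p) = 8.4/(1-0.17) = 8.4/0.83 = 10.12048
ρ = λ_eff/μ = 10.12048/12.8 = 0.790663
L = ρ/(1-ρ) = 0.790663/(1-0.790663) = 3.7770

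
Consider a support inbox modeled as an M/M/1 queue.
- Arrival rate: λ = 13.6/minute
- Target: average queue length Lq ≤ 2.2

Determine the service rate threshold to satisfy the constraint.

For M/M/1: Lq = λ²/(μ(μ-λ))
Need Lq ≤ 2.2, i.e. μ(μ-λ) ≥ λ²/2.2
μ² - 13.6μ - 184.96/2.2 ≥ 0  →  μ² - 13.6μ - 84.07273 ≥ 0
Quadratic formula (positive root): μ = [λ + √(λ² + 4×84.07273)]/2
Discriminant: 184.96 + 4×84.07273 = 521.2509, √521.2509 = 22.8309
μ ≥ (13.6 + 22.8309)/2 = 18.2155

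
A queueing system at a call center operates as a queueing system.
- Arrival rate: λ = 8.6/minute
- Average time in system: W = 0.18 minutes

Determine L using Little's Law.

Little's Law: L = λW
L = 8.6 × 0.18 = 1.5480 calls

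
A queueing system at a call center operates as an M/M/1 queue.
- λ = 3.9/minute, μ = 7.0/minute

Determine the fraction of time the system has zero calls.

ρ = λ/μ = 3.9/7.0 = 0.5571
P(0) = 1 - ρ = 1 - 0.5571 = 0.4429
The server is idle 44.29% of the time.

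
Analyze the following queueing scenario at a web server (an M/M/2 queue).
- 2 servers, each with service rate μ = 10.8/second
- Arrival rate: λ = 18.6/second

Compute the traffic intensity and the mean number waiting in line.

Traffic intensity: ρ = λ/(cμ) = 18.6/(2×10.8) = 0.8611
Since ρ = 0.8611 < 1, system is stable.
Offered load a = λ/μ = cρ = 18.6/10.8 = 1.7222
P₀ = [ Σₙ₌₀^1 aⁿ/n! + a^2/(2!(1-ρ)) ]⁻¹
Σ = a^0/0! + a^1/1! = 1.0000 + 1.7222 = 2.7222
a^2/(2!(1-ρ)) = 2.96605/(2 × 0.138889) = 10.6778
P₀ = 1/(2.7222 + 10.6778) = 0.07463
Lq = P₀·a^2·ρ / (2!(1-ρ)²) = 0.0746269 × 2.96605 × 0.861111 / (2 × 0.0192901) = 4.9405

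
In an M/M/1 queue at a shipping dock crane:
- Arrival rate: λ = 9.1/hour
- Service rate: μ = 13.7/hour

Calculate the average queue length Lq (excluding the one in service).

ρ = λ/μ = 9.1/13.7 = 0.6642
For M/M/1: Lq = λ²/(μ(μ-λ))
Lq = 82.81/(13.7 × 4.60)
Lq = 1.3140 containers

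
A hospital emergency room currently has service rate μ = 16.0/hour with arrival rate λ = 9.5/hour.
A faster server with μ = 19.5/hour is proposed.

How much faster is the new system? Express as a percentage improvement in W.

System 1: ρ₁ = 9.5/16.0 = 0.5938, W₁ = 1/(16.0-9.5) = 0.15385
System 2: ρ₂ = 9.5/19.5 = 0.4872, W₂ = 1/(19.5-9.5) = 0.10000
Improvement: (W₁-W₂)/W₁ = (0.15385-0.10000)/0.15385 = 35.00%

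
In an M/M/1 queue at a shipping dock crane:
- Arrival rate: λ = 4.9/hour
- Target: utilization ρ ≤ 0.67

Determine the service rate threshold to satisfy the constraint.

ρ = λ/μ, so μ = λ/ρ
μ ≥ 4.9/0.67 = 7.3134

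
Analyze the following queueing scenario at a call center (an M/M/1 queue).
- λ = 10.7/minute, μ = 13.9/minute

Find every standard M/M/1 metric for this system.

Step 1: ρ = λ/μ = 10.7/13.9 = 0.7698
Step 2: L = λ/(μ-λ) = 10.7/3.20 = 3.3437
Step 3: Lq = λ²/(μ(μ-λ)) = 114.49/(13.9×3.20) = 2.5740
Step 4: W = 1/(μ-λ) = 1/3.20 = 0.3125
Step 5: Wq = λ/(μ(μ-λ)) = 10.7/(13.9×3.20) = 0.2406
Step 6: P(0) = 1-ρ = 0.2302
Verify: L = λW = 10.7×0.3125 = 3.3437 ✔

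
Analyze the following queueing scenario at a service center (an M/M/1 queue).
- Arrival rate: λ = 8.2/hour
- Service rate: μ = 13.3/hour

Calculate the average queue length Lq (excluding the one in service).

ρ = λ/μ = 8.2/13.3 = 0.6165
For M/M/1: Lq = λ²/(μ(μ-λ))
Lq = 67.24/(13.3 × 5.10)
Lq = 0.9913 customers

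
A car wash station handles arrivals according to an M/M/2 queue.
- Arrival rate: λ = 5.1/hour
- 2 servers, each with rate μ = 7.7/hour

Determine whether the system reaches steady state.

Stability requires ρ = λ/(cμ) < 1
ρ = 5.1/(2 × 7.7) = 5.1/15.40 = 0.3312
Since 0.3312 < 1, the system is STABLE.
The servers are busy 33.12% of the time.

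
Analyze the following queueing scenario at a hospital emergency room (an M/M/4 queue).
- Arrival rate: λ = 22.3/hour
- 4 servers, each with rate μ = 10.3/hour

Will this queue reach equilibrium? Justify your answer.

Stability requires ρ = λ/(cμ) < 1
ρ = 22.3/(4 × 10.3) = 22.3/41.20 = 0.5413
Since 0.5413 < 1, the system is STABLE.
The servers are busy 54.13% of the time.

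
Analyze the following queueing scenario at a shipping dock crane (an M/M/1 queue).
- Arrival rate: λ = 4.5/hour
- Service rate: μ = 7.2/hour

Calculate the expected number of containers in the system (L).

ρ = λ/μ = 4.5/7.2 = 0.6250
For M/M/1: L = λ/(μ-λ)
L = 4.5/(7.2-4.5) = 4.5/2.70
L = 1.6667 containers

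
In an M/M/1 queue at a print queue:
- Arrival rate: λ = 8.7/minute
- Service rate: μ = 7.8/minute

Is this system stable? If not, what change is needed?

Stability requires ρ = λ/(cμ) < 1
ρ = 8.7/(1 × 7.8) = 8.7/7.80 = 1.1154
Since 1.1154 ≥ 1, the system is UNSTABLE.
Queue grows without bound. Need μ > λ = 8.7.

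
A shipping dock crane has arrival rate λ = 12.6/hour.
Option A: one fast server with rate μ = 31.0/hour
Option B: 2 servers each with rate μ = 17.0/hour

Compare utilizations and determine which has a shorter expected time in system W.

Option A: single server μ = 31.0 (M/M/1)
  ρ_A = 12.6/31.0 = 0.4065
  W_A = 1/(μ-λ) = 1/(31.0-12.6) = 1/18.40 = 0.05435

Option B: 2 servers μ = 17.0 (M/M/2)
  ρ_B = λ/(cμ) = 12.6/(2×17.0) = 0.3706
  Offered load a = λ/μ = cρ = 12.6/17.0 = 0.7412
  P₀ = [ Σₙ₌₀^1 aⁿ/n! + a^2/(2!(1-ρ)) ]⁻¹
  Σ = a^0/0! + a^1/1! = 1.0000 + 0.7412 = 1.7412
  a^2/(2!(1-ρ)) = 0.5493/(2 × 0.6294) = 0.4364
  P₀ = 1/(1.7412 + 0.4364) = 0.4592
  Lq = P₀·a^2·ρ / (2!(1-ρ)²) = 0.4592 × 0.5493 × 0.3706 / (2 × 0.3962) = 0.1180
  Wq_B = Lq/λ = 0.117995/12.6 = 0.0093647
  W_B = Wq_B + 1/μ = 0.0093647 + 0.058824 = 0.06819

Since W_A = 0.05435 < W_B = 0.06819, Option A (single fast server) has the shorter time in system.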